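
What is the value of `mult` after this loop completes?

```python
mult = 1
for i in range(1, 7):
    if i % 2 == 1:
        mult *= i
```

Product of odd numbers 1 to 6
`mult` takes the values: 1 → 3 → 15

Answer: 15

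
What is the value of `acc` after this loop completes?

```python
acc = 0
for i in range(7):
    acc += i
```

Sum of 0 to 6 = 21
`acc` takes the values: 0 → 1 → 3 → 6 → 10 → 15 → 21

Answer: 21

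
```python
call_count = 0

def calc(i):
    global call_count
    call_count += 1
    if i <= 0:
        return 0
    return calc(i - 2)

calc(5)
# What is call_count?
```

Linear recursion stepping by 2: 4 calls from i=5 down to ≤0.

Answer: 4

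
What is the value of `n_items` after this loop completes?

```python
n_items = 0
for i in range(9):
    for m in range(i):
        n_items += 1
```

Triangle number: 0+1+2+...+8
`n_items` takes the values: 0 → 1 → 2 → 3 → 4 → 5 → 6 → 7 → 8 → 9 → 10 → 11 → 12 → 13 → 14 → 15 → 16 → 17 → 18 → 19 → 20 → 21 → 22 → 23 → 24 → 25 → 26 → 27 → 28 → 29 → 30 → 31 → 32 → 33 → 34 → 35 → 36

Answer: 36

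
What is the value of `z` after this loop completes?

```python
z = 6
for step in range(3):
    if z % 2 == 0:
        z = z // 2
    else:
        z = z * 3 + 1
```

Collatz-style transformation from 6
`z` takes the values: 6 → 3 → 10 → 5

Answer: 5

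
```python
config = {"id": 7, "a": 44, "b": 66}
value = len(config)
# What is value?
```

Trace:
`config = {"id": 7, "a": 44, "b": 66}` → config = {'id': 7, 'a': 44, 'b': 66}
`value = len(config)` → value = 3
So value = 3

Answer: 3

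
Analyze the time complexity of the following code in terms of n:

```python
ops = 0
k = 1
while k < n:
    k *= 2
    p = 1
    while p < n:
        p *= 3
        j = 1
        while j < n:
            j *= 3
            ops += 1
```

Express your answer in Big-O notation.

Each loop level contributes: log n × log n × log n. Multiplying the contributions gives O(log^3 n).

Answer: O(log^3 n)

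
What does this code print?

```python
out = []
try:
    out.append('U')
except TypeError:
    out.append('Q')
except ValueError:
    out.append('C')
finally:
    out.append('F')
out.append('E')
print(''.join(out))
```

Execution trace: 'U' (try body, no exception) → 'F' (finally) → 'E' (after the try/except). Output: UFE

Answer: UFE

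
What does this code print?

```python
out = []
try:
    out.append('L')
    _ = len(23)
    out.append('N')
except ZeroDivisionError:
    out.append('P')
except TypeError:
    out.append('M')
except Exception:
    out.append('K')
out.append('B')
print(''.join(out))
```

Execution trace: 'L' (try body) → 'M' (except TypeError) → 'B' (after the try/except). Output: LMB

Answer: LMB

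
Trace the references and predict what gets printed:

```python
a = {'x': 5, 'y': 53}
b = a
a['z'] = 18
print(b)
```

Key concept: dict aliasing.
Step by step:
`a = {'x': 5, 'y': 53}` → a = {'x': 5, 'y': 53}
`b = a` → b = {'x': 5, 'y': 53} (same object as a)
`a['z'] = 18` → a = {'x': 5, 'y': 53, 'z': 18} (same object as b); b = {'x': 5, 'y': 53, 'z': 18} (same object as a)
`print(b)` → prints {'x': 5, 'y': 53, 'z': 18}

Answer: {'x': 5, 'y': 53, 'z': 18}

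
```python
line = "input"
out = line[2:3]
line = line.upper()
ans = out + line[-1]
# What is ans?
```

Trace:
`line = "input"` → line = 'input'
`out = line[2:3]` → out = 'p'
`line = line.upper()` → line = 'INPUT'
`ans = out + line[-1]` → ans = 'pT'
So ans = 'pT'

Answer: 'pT'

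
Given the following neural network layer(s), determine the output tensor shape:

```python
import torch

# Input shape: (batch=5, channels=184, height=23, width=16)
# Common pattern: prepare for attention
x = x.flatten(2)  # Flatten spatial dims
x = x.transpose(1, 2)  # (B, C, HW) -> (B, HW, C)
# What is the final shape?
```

Input: (5, 184, 23, 16) -> after flatten(2): (5, 184, 368) -> Output: (5, 368, 184)

Answer: (5, 368, 184)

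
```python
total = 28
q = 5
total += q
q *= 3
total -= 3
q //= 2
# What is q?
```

Trace:
`total = 28` → total = 28
`q = 5` → q = 5
`total += q` → total = 33
`q *= 3` → q = 15
`total -= 3` → total = 30
`q //= 2` → q = 7
So q = 7

Answer: 7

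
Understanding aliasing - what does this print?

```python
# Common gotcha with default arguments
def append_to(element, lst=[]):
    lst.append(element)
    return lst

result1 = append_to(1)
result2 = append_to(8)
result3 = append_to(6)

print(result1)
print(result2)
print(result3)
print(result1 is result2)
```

Key concept: mutable default argument gotcha.
Step by step:
`result1 = append_to(1)` → result1 = [1]
`result2 = append_to(8)` → result1 = [1, 8] (same object as result2); result2 = [1, 8] (same object as result1)
`result3 = append_to(6)` → result1 = [1, 8, 6] (same object as result2, result3); result2 = [1, 8, 6] (same object as result1, result3); result3 = [1, 8, 6] (same object as result1, result2)
`print(result1)` → prints [1, 8, 6]
`print(result2)` → prints [1, 8, 6]
`print(result3)` → prints [1, 8, 6]
`print(result1 is result2)` → prints True

Answer:
[1, 8, 6]
[1, 8, 6]
[1, 8, 6]
True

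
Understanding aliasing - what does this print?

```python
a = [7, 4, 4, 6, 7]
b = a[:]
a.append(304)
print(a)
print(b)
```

Key concept: slice [:] creates copy.
Step by step:
`a = [7, 4, 4, 6, 7]` → a = [7, 4, 4, 6, 7]
`b = a[:]` → b = [7, 4, 4, 6, 7]
`a.append(304)` → a = [7, 4, 4, 6, 7, 304]
`print(a)` → prints [7, 4, 4, 6, 7, 304]
`print(b)` → prints [7, 4, 4, 6, 7]

Answer:
[7, 4, 4, 6, 7, 304]
[7, 4, 4, 6, 7]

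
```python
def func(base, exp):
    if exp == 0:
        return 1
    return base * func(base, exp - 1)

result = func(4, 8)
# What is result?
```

func(4, 8) = 4 * 4 * 4 * 4 * 4 * 4 * 4 * 4 = 65536

Answer: 65536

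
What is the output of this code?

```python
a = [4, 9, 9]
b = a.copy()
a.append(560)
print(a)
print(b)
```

Key concept: list.copy() creates independent copy.
Step by step:
`a = [4, 9, 9]` → a = [4, 9, 9]
`b = a.copy()` → b = [4, 9, 9]
`a.append(560)` → a = [4, 9, 9, 560]
`print(a)` → prints [4, 9, 9, 560]
`print(b)` → prints [4, 9, 9]

Answer:
[4, 9, 9, 560]
[4, 9, 9]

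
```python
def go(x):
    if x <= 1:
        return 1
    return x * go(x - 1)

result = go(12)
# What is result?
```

go(12) = 12 * 11 * 10 * 9 * 8 * 7 * 6 * 5 * 4 * 3 * 2 * 1 = 479001600

Answer: 479001600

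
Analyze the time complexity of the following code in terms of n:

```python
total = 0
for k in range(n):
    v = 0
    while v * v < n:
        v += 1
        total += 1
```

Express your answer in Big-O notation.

Each loop level contributes: n × √n. Multiplying the contributions gives O(n√n).

Answer: O(n√n)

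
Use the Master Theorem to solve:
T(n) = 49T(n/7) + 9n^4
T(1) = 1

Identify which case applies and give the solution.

a=49, b=7, f(n)=9n^4. log_7(49) = 2. Since c=4 > 2 and the regularity condition holds (49(n/7)^4 = (49/7^4)n^4 with 49/7^4 < 1), Case 3 applies: T(n) = Θ(f(n)) = O(n^4).

Answer: O(n^4) - Case 3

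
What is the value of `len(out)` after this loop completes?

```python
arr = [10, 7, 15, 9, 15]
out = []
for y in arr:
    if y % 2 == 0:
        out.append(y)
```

Count even numbers in [10, 7, 15, 9, 15]
`out` takes the values: [] → [10]
So `len(out)` = 1

Answer: 1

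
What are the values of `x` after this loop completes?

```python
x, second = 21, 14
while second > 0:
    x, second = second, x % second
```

GCD of 21 and 14
`x` takes the values: 21 → 14 → 7

Answer: 7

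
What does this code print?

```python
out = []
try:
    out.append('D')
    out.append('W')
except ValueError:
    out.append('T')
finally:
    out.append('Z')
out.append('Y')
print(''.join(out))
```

Execution trace: 'D' (try body) → 'W' (try body, no exception) → 'Z' (finally) → 'Y' (after the try/except). Output: DWZY

Answer: DWZY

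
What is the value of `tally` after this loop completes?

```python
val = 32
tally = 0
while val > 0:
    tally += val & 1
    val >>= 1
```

Count set bits in 32 (binary: 0b100000)
`tally` takes the values: 0 → 1

Answer: 1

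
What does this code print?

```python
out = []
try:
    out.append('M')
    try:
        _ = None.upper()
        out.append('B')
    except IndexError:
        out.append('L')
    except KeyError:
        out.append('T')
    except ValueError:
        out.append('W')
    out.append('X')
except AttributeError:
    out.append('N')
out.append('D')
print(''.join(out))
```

Execution trace: 'M' (try body) → 'N' (except AttributeError) → 'D' (after the try/except). Output: MND

Answer: MND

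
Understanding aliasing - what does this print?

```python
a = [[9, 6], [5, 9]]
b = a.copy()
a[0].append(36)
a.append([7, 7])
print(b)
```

Key concept: shallow copy with nested lists.
Step by step:
`a = [[9, 6], [5, 9]]` → a = [[9, 6], [5, 9]]
`b = a.copy()` → b = [[9, 6], [5, 9]]
`a[0].append(36)` → a = [[9, 6, 36], [5, 9]]; b = [[9, 6, 36], [5, 9]]
`a.append([7, 7])` → a = [[9, 6, 36], [5, 9], [7, 7]]
`print(b)` → prints [[9, 6, 36], [5, 9]]

Answer: [[9, 6, 36], [5, 9]]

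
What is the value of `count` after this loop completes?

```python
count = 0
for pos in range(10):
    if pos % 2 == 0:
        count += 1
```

Count numbers divisible by 2 in range(10)
`count` takes the values: 0 → 1 → 2 → 3 → 4 → 5

Answer: 5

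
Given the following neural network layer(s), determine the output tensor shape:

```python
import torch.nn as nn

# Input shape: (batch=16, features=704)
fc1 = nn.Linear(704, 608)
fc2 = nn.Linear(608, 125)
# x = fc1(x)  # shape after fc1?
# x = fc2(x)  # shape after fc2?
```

Input: (16, 704) -> after fc1: (16, 608) -> Output: (16, 125)

Answer: (16, 125)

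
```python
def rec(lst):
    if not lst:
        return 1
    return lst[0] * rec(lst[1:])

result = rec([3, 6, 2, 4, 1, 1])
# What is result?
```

Product over [3, 6, 2, 4, 1, 1] = 3 * 6 * 2 * 4 * 1 * 1 = 144

Answer: 144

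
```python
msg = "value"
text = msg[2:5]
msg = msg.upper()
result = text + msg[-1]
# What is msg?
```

Trace:
`msg = "value"` → msg = 'value'
`text = msg[2:5]` → text = 'lue'
`msg = msg.upper()` → msg = 'VALUE'
`result = text + msg[-1]` → result = 'lueE'
So msg = 'VALUE'

Answer: 'VALUE'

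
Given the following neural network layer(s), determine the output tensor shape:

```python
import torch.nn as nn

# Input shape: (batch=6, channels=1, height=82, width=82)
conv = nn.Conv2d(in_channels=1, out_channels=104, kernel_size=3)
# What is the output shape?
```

Input: (6, 1, 82, 82) -> Output: (6, 104, 80, 80)

Answer: (6, 104, 80, 80)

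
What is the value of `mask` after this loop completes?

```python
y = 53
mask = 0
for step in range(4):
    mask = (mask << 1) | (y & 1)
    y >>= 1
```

Reverse lowest 4 bits of 53
`mask` takes the values: 0 → 1 → 2 → 5 → 10

Answer: 10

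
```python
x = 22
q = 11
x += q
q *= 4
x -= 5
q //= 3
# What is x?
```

Trace:
`x = 22` → x = 22
`q = 11` → q = 11
`x += q` → x = 33
`q *= 4` → q = 44
`x -= 5` → x = 28
`q //= 3` → q = 14
So x = 28

Answer: 28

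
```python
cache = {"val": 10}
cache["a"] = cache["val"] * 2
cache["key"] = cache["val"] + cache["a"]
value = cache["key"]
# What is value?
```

Trace:
`cache = {"val": 10}` → cache = {'val': 10}
`cache["a"] = cache["val"] * 2` → cache = {'val': 10, 'a': 20}
`cache["key"] = cache["val"] + cache["a"]` → cache = {'val': 10, 'a': 20, 'key': 30}
`value = cache["key"]` → value = 30
So value = 30

Answer: 30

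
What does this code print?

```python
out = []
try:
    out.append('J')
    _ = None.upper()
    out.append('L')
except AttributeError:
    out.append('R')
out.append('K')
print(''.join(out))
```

Execution trace: 'J' (try body) → 'R' (except AttributeError) → 'K' (after the try/except). Output: JRK

Answer: JRK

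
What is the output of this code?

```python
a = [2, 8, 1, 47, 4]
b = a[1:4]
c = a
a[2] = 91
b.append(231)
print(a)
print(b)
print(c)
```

Key concept: slice vs alias.
Step by step:
`a = [2, 8, 1, 47, 4]` → a = [2, 8, 1, 47, 4]
`b = a[1:4]` → b = [8, 1, 47]
`c = a` → c = [2, 8, 1, 47, 4] (same object as a)
`a[2] = 91` → a = [2, 8, 91, 47, 4] (same object as c); c = [2, 8, 91, 47, 4] (same object as a)
`b.append(231)` → b = [8, 1, 47, 231]
`print(a)` → prints [2, 8, 91, 47, 4]
`print(b)` → prints [8, 1, 47, 231]
`print(c)` → prints [2, 8, 91, 47, 4]

Answer:
[2, 8, 91, 47, 4]
[8, 1, 47, 231]
[2, 8, 91, 47, 4]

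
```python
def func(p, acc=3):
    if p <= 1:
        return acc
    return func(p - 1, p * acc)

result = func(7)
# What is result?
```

Accumulator trace (n, acc): (7, 3) -> (6, 21) -> (5, 126) -> (4, 630) -> (3, 2520) -> (2, 7560) -> (1, 15120) -> return 15120

Answer: 15120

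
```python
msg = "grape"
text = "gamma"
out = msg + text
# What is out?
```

Trace:
`msg = "grape"` → msg = 'grape'
`text = "gamma"` → text = 'gamma'
`out = msg + text` → out = 'grapegamma'
So out = 'grapegamma'

Answer: 'grapegamma'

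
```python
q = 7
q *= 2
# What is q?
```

Trace:
`q = 7` → q = 7
`q *= 2` → q = 14
So q = 14

Answer: 14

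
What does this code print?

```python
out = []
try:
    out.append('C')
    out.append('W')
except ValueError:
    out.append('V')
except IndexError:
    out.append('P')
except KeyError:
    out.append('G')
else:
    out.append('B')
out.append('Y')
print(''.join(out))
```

Execution trace: 'C' (try body) → 'W' (try body, no exception) → 'B' (else) → 'Y' (after the try/except). Output: CWBY

Answer: CWBY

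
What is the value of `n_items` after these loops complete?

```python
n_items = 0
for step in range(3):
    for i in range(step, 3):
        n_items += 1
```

Upper triangle: 3 + 2 + ... + 1
`n_items` takes the values: 0 → 1 → 2 → 3 → 4 → 5 → 6

Answer: 6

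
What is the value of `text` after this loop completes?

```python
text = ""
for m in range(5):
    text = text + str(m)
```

Concatenate digits 0 to 4
`text` takes the values: "" → "0" → "01" → "012" → "0123" → "01234"

Answer: "01234"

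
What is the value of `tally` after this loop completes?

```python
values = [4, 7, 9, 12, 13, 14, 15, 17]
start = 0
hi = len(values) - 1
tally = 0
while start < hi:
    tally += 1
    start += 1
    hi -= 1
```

Iterations until pointers meet (list length 8)
`tally` takes the values: 0 → 1 → 2 → 3 → 4

Answer: 4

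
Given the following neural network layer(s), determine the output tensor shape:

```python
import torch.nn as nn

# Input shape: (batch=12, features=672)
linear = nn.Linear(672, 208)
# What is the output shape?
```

Input: (12, 672) -> Output: (12, 208)

Answer: (12, 208)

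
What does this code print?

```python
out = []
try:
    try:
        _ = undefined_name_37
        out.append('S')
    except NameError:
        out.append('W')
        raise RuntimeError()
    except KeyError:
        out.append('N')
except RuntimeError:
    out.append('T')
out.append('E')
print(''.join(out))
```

Execution trace: 'W' (inner except NameError) → 'T' (outer except RuntimeError) → 'E' (after the try/except). Output: WTE

Answer: WTE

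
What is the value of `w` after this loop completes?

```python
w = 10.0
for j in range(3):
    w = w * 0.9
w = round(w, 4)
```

Exponential decay: 10.0 * 0.9^3
`w` takes the values: 10.0 → 9.0 → 8.1 → 7.29

Answer: 7.29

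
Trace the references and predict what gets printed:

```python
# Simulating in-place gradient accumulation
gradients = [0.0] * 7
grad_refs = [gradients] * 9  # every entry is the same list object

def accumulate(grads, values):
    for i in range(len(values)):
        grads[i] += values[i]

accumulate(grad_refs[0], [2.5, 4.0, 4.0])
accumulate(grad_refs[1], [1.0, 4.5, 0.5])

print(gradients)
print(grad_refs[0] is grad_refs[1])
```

Key concept: gradient accumulation aliasing.
Step by step:
`gradients = [0.0] * 7` → gradients = [0.0, 0.0, 0.0, 0.0, 0.0, 0.0, 0.0]
`grad_refs = [gradients] * 9` → grad_refs = [[0.0, 0.0, 0.0, 0.0, 0.0, 0.0, 0.0], [0.0, 0.0, 0.0, 0.0, 0.0, 0.0, 0.0], [0.0, 0.0, 0.0, 0.0, 0.0, 0.0, 0.0], [0.0, 0.0, 0.0, 0.0, 0.0, 0.0, 0.0], [0.0, 0.0, 0.0, 0.0, 0.0, 0.0, 0.0], [0.0, 0.0, 0.0, 0.0, 0.0, 0.0, 0.0], [0.0, 0.0, 0.0, 0.0, 0.0, 0.0, 0.0], [0.0, 0.0, 0.0, 0.0, 0.0, 0.0, 0.0], [0.0, 0.0, 0.0, 0.0, 0.0, 0.0, 0.0]]
`accumulate(grad_refs[0], [2.5, 4.0, 4.0])` → gradients = [2.5, 4.0, 4.0, 0.0, 0.0, 0.0, 0.0]; grad_refs = [[2.5, 4.0, 4.0, 0.0, 0.0, 0.0, 0.0], [2.5, 4.0, 4.0, 0.0, 0.0, 0.0, 0.0], [2.5, 4.0, 4.0, 0.0, 0.0, 0.0, 0.0], [2.5, 4.0, 4.0, 0.0, 0.0, 0.0, 0.0], [2.5, 4.0, 4.0, 0.0, 0.0, 0.0, 0.0], [2.5, 4.0, 4.0, 0.0, 0.0, 0.0, 0.0], [2.5, 4.0, 4.0, 0.0, 0.0, 0.0, 0.0], [2.5, 4.0, 4.0, 0.0, 0.0, 0.0, 0.0], [2.5, 4.0, 4.0, 0.0, 0.0, 0.0, 0.0]]
`accumulate(grad_refs[1], [1.0, 4.5, 0.5])` → gradients = [3.5, 8.5, 4.5, 0.0, 0.0, 0.0, 0.0]; grad_refs = [[3.5, 8.5, 4.5, 0.0, 0.0, 0.0, 0.0], [3.5, 8.5, 4.5, 0.0, 0.0, 0.0, 0.0], [3.5, 8.5, 4.5, 0.0, 0.0, 0.0, 0.0], [3.5, 8.5, 4.5, 0.0, 0.0, 0.0, 0.0], [3.5, 8.5, 4.5, 0.0, 0.0, 0.0, 0.0], [3.5, 8.5, 4.5, 0.0, 0.0, 0.0, 0.0], [3.5, 8.5, 4.5, 0.0, 0.0, 0.0, 0.0], [3.5, 8.5, 4.5, 0.0, 0.0, 0.0, 0.0], [3.5, 8.5, 4.5, 0.0, 0.0, 0.0, 0.0]]
`print(gradients)` → prints [3.5, 8.5, 4.5, 0.0, 0.0, 0.0, 0.0]
`print(grad_refs[0] is grad_refs[1])` → prints True

Answer:
[3.5, 8.5, 4.5, 0.0, 0.0, 0.0, 0.0]
True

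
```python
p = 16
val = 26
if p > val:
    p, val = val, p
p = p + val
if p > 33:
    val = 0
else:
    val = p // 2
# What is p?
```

Trace:
`p = 16` → p = 16
`val = 26` → val = 26
`if p > val: ...` → p > val is False → no variable changes
`p = p + val` → p = 42
`if p > 33: ...` → p > 33 is True → val = 0
So p = 42

Answer: 42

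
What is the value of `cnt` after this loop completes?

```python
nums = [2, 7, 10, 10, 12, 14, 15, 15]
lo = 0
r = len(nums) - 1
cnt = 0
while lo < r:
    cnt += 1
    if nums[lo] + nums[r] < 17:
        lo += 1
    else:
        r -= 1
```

Steps to find pair summing to 17
`cnt` takes the values: 0 → 1 → 2 → 3 → 4 → 5 → 6 → 7

Answer: 7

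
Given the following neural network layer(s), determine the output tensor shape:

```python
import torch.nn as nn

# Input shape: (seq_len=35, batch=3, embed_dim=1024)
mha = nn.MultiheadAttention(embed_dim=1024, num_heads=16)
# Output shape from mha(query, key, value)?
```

Input: (35, 3, 1024) -> Output: (35, 3, 1024)

Answer: (35, 3, 1024)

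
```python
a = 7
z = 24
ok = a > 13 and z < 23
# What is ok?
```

Trace:
`a = 7` → a = 7
`z = 24` → z = 24
`ok = a > 13 and z < 23` → ok = False
So ok = False

Answer: False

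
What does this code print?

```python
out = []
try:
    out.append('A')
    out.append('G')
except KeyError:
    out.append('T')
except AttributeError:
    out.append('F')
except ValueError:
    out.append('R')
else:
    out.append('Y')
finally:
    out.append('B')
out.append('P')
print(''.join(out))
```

Execution trace: 'A' (try body) → 'G' (try body, no exception) → 'Y' (else) → 'B' (finally) → 'P' (after the try/except). Output: AGYBP

Answer: AGYBP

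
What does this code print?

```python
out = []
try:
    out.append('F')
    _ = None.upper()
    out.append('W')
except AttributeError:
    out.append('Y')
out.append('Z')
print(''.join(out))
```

Execution trace: 'F' (try body) → 'Y' (except AttributeError) → 'Z' (after the try/except). Output: FYZ

Answer: FYZ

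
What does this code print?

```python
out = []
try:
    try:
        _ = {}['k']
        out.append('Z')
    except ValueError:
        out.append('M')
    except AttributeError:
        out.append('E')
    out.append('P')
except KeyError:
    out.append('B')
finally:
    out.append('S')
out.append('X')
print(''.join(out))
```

Execution trace: 'B' (except KeyError) → 'S' (finally) → 'X' (after the try/except). Output: BSX

Answer: BSX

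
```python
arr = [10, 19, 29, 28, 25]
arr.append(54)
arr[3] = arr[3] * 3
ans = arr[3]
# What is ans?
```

Trace:
`arr = [10, 19, 29, 28, 25]` → arr = [10, 19, 29, 28, 25]
`arr.append(54)` → arr = [10, 19, 29, 28, 25, 54]
`arr[3] = arr[3] * 3` → arr = [10, 19, 29, 84, 25, 54]
`ans = arr[3]` → ans = 84
So ans = 84

Answer: 84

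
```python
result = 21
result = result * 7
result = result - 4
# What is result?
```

Trace:
`result = 21` → result = 21
`result = result * 7` → result = 147
`result = result - 4` → result = 143
So result = 143

Answer: 143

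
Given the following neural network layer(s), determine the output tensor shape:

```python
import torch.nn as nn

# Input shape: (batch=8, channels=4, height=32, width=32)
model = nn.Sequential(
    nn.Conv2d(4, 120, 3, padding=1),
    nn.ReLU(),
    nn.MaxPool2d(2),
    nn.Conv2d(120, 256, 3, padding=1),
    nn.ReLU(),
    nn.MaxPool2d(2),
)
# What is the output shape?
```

Input: (8, 4, 32, 32) -> after first Conv2d: (8, 120, 32, 32) -> after first MaxPool2d: (8, 120, 16, 16) -> after second Conv2d: (8, 256, 16, 16) -> Output: (8, 256, 8, 8)

Answer: (8, 256, 8, 8)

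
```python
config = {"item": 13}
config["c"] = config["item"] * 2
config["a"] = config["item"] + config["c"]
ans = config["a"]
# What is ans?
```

Trace:
`config = {"item": 13}` → config = {'item': 13}
`config["c"] = config["item"] * 2` → config = {'item': 13, 'c': 26}
`config["a"] = config["item"] + config["c"]` → config = {'item': 13, 'c': 26, 'a': 39}
`ans = config["a"]` → ans = 39
So ans = 39

Answer: 39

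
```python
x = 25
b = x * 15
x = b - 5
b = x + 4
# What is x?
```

Trace:
`x = 25` → x = 25
`b = x * 15` → b = 375
`x = b - 5` → x = 370
`b = x + 4` → b = 374
So x = 370

Answer: 370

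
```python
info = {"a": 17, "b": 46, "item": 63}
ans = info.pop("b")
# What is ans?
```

Trace:
`info = {"a": 17, "b": 46, "item": 63}` → info = {'a': 17, 'b': 46, 'item': 63}
`ans = info.pop("b")` → info = {'a': 17, 'item': 63}; ans = 46
So ans = 46

Answer: 46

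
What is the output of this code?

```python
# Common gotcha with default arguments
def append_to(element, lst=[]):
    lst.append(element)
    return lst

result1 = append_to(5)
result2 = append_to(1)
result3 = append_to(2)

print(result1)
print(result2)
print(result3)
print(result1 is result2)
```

Key concept: mutable default argument gotcha.
Step by step:
`result1 = append_to(5)` → result1 = [5]
`result2 = append_to(1)` → result1 = [5, 1] (same object as result2); result2 = [5, 1] (same object as result1)
`result3 = append_to(2)` → result1 = [5, 1, 2] (same object as result2, result3); result2 = [5, 1, 2] (same object as result1, result3); result3 = [5, 1, 2] (same object as result1, result2)
`print(result1)` → prints [5, 1, 2]
`print(result2)` → prints [5, 1, 2]
`print(result3)` → prints [5, 1, 2]
`print(result1 is result2)` → prints True

Answer:
[5, 1, 2]
[5, 1, 2]
[5, 1, 2]
True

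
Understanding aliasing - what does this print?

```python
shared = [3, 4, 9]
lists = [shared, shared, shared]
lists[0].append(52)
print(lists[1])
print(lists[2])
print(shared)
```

Key concept: list of same reference.
Step by step:
`shared = [3, 4, 9]` → shared = [3, 4, 9]
`lists = [shared, shared, shared]` → lists = [[3, 4, 9], [3, 4, 9], [3, 4, 9]]
`lists[0].append(52)` → shared = [3, 4, 9, 52]; lists = [[3, 4, 9, 52], [3, 4, 9, 52], [3, 4, 9, 52]]
`print(lists[1])` → prints [3, 4, 9, 52]
`print(lists[2])` → prints [3, 4, 9, 52]
`print(shared)` → prints [3, 4, 9, 52]

Answer:
[3, 4, 9, 52]
[3, 4, 9, 52]
[3, 4, 9, 52]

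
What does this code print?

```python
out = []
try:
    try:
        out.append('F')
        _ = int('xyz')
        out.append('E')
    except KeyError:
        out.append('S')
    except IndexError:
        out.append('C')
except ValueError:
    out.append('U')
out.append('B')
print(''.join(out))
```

Execution trace: 'F' (try body) → 'U' (outer except ValueError) → 'B' (after the try/except). Output: FUB

Answer: FUB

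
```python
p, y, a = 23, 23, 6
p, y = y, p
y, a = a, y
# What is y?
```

Trace:
`p, y, a = 23, 23, 6` → p = 23; y = 23; a = 6
`p, y = y, p` → p = 23; y = 23
`y, a = a, y` → y = 6; a = 23
So y = 6

Answer: 6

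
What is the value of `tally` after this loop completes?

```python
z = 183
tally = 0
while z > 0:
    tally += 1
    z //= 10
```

Count digits by repeated division by 10
`tally` takes the values: 0 → 1 → 2 → 3

Answer: 3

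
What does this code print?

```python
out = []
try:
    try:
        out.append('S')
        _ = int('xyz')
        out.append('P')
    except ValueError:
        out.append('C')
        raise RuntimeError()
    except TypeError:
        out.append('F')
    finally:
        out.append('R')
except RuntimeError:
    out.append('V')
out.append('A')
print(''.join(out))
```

Execution trace: 'S' (inner try body) → 'C' (inner except ValueError) → 'R' (inner finally) → 'V' (outer except RuntimeError) → 'A' (after the try/except). Output: SCRVA

Answer: SCRVA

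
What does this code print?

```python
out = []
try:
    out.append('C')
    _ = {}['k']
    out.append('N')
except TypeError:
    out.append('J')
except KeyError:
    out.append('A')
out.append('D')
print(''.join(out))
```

Execution trace: 'C' (try body) → 'A' (except KeyError) → 'D' (after the try/except). Output: CAD

Answer: CAD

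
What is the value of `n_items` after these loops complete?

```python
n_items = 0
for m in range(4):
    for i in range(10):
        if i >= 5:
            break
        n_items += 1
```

Inner breaks at 5, outer runs 4 times
`n_items` takes the values: 0 → 1 → 2 → 3 → 4 → 5 → 6 → 7 → 8 → 9 → 10 → 11 → 12 → 13 → 14 → 15 → 16 → 17 → 18 → 19 → 20

Answer: 20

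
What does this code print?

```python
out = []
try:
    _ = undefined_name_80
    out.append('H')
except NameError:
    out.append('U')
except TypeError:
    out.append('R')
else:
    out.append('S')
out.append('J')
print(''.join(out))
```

Execution trace: 'U' (except NameError) → 'J' (after the try/except). Output: UJ

Answer: UJ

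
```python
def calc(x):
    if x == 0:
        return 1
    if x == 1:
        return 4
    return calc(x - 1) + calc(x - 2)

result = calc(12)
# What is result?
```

Build up from base cases: calc(0)=1, calc(1)=4, calc(2)=5, calc(3)=9, calc(4)=14, calc(5)=23, calc(6)=37, ..., calc(12)=665

Answer: 665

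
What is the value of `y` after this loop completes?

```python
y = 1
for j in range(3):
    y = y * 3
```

Multiply by 3, 3 times: 1 * 3^3 = 27
`y` takes the values: 1 → 3 → 9 → 27

Answer: 27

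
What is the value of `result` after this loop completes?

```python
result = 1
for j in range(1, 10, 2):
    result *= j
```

Product of 1, 3, 5, ... up to 9
`result` takes the values: 1 → 3 → 15 → 105 → 945

Answer: 945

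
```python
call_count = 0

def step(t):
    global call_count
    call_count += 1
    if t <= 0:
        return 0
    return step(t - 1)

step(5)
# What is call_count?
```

Linear recursion stepping by 1: 6 calls from t=5 down to ≤0.

Answer: 6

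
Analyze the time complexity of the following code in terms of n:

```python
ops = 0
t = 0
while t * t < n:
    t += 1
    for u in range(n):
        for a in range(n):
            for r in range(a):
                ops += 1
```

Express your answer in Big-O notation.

Each loop level contributes: √n × n × n × n. Multiplying the contributions gives O(n^3√n).

Answer: O(n^3√n)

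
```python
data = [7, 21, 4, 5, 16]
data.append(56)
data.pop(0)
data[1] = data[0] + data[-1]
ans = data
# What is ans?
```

Trace:
`data = [7, 21, 4, 5, 16]` → data = [7, 21, 4, 5, 16]
`data.append(56)` → data = [7, 21, 4, 5, 16, 56]
`data.pop(0)` → data = [21, 4, 5, 16, 56]
`data[1] = data[0] + data[-1]` → data = [21, 77, 5, 16, 56]
`ans = data` → ans = [21, 77, 5, 16, 56]
So ans = [21, 77, 5, 16, 56]

Answer: [21, 77, 5, 16, 56]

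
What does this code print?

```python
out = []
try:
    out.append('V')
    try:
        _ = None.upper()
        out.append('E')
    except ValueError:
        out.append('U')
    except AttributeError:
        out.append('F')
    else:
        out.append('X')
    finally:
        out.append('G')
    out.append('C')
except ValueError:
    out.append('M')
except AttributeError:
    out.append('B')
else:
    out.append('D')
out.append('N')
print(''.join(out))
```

Execution trace: 'V' (try body) → 'F' (inner except AttributeError) → 'G' (inner finally) → 'C' (try body, no exception) → 'D' (else) → 'N' (after the try/except). Output: VFGCDN

Answer: VFGCDN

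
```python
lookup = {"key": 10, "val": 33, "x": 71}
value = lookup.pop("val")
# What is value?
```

Trace:
`lookup = {"key": 10, "val": 33, "x": 71}` → lookup = {'key': 10, 'val': 33, 'x': 71}
`value = lookup.pop("val")` → lookup = {'key': 10, 'x': 71}; value = 33
So value = 33

Answer: 33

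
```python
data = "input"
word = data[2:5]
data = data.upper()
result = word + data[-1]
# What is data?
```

Trace:
`data = "input"` → data = 'input'
`word = data[2:5]` → word = 'put'
`data = data.upper()` → data = 'INPUT'
`result = word + data[-1]` → result = 'putT'
So data = 'INPUT'

Answer: 'INPUT'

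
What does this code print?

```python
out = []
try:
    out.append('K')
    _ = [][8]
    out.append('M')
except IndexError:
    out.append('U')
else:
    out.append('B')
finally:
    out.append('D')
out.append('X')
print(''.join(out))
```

Execution trace: 'K' (try body) → 'U' (except IndexError) → 'D' (finally) → 'X' (after the try/except). Output: KUDX

Answer: KUDX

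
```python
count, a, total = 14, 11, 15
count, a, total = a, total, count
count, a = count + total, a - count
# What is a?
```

Trace:
`count, a, total = 14, 11, 15` → count = 14; a = 11; total = 15
`count, a, total = a, total, count` → count = 11; a = 15; total = 14
`count, a = count + total, a - count` → count = 25; a = 4
So a = 4

Answer: 4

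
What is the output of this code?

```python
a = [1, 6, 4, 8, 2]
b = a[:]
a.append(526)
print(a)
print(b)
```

Key concept: slice [:] creates copy.
Step by step:
`a = [1, 6, 4, 8, 2]` → a = [1, 6, 4, 8, 2]
`b = a[:]` → b = [1, 6, 4, 8, 2]
`a.append(526)` → a = [1, 6, 4, 8, 2, 526]
`print(a)` → prints [1, 6, 4, 8, 2, 526]
`print(b)` → prints [1, 6, 4, 8, 2]

Answer:
[1, 6, 4, 8, 2, 526]
[1, 6, 4, 8, 2]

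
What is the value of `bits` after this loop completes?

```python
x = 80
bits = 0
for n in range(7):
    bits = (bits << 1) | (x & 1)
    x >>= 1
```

Reverse lowest 7 bits of 80
`bits` takes the values: 0 → 1 → 2 → 5

Answer: 5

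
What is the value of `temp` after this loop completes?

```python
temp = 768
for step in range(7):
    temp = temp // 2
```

Halve 7 times: 768 // 2^7 = 6
`temp` takes the values: 768 → 384 → 192 → 96 → 48 → 24 → 12 → 6

Answer: 6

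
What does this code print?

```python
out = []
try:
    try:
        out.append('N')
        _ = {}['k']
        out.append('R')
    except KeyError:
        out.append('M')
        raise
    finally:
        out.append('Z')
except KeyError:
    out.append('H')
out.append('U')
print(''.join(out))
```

Execution trace: 'N' (inner try body) → 'M' (inner except KeyError) → 'Z' (inner finally) → 'H' (outer except KeyError) → 'U' (after the try/except). Output: NMZHU

Answer: NMZHU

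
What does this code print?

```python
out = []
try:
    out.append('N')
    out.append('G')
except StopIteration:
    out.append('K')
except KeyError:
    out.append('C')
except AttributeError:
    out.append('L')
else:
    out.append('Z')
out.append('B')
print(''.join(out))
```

Execution trace: 'N' (try body) → 'G' (try body, no exception) → 'Z' (else) → 'B' (after the try/except). Output: NGZB

Answer: NGZB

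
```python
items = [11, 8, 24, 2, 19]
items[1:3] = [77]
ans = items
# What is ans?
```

Trace:
`items = [11, 8, 24, 2, 19]` → items = [11, 8, 24, 2, 19]
`items[1:3] = [77]` → items = [11, 77, 2, 19]
`ans = items` → ans = [11, 77, 2, 19]
So ans = [11, 77, 2, 19]

Answer: [11, 77, 2, 19]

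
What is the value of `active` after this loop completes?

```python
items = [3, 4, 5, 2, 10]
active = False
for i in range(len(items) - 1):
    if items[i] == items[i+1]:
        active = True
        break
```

Check consecutive duplicates in [3, 4, 5, 2, 10]
`active` takes the values: False

Answer: False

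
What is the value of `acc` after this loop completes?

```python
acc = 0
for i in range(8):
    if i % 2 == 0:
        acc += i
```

Sum of even numbers 0 to 7
`acc` takes the values: 0 → 2 → 6 → 12

Answer: 12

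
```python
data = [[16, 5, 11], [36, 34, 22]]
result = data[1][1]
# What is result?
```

Trace:
`data = [[16, 5, 11], [36, 34, 22]]` → data = [[16, 5, 11], [36, 34, 22]]
`result = data[1][1]` → result = 34
So result = 34

Answer: 34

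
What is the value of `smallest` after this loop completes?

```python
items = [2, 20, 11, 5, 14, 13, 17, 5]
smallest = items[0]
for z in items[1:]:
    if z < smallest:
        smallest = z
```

Minimum of [2, 20, 11, 5, 14, 13, 17, 5]
`smallest` takes the values: 2

Answer: 2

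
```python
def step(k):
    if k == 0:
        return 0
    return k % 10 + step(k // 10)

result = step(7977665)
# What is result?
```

Sum of digits of 7977665: 5 + 6 + 6 + 7 + 7 + 9 + 7 = 47

Answer: 47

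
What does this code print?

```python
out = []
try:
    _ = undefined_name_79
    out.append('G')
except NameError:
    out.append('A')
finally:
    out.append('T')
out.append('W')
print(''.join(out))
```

Execution trace: 'A' (except NameError) → 'T' (finally) → 'W' (after the try/except). Output: ATW

Answer: ATW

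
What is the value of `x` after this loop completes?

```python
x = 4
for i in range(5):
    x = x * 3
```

Multiply by 3, 5 times: 4 * 3^5 = 972
`x` takes the values: 4 → 12 → 36 → 108 → 324 → 972

Answer: 972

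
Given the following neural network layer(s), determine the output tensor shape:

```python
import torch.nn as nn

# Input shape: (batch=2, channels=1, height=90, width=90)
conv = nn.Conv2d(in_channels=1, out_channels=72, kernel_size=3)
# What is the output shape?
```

Input: (2, 1, 90, 90) -> Output: (2, 72, 88, 88)

Answer: (2, 72, 88, 88)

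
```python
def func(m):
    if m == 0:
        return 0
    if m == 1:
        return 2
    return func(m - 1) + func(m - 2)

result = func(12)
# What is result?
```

Build up from base cases: func(0)=0, func(1)=2, func(2)=2, func(3)=4, func(4)=6, func(5)=10, func(6)=16, ..., func(12)=288

Answer: 288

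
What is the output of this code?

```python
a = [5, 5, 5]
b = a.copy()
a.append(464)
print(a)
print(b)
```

Key concept: list.copy() creates independent copy.
Step by step:
`a = [5, 5, 5]` → a = [5, 5, 5]
`b = a.copy()` → b = [5, 5, 5]
`a.append(464)` → a = [5, 5, 5, 464]
`print(a)` → prints [5, 5, 5, 464]
`print(b)` → prints [5, 5, 5]

Answer:
[5, 5, 5, 464]
[5, 5, 5]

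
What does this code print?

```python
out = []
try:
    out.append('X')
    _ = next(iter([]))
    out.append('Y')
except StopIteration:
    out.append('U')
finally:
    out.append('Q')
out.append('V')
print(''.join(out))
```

Execution trace: 'X' (try body) → 'U' (except StopIteration) → 'Q' (finally) → 'V' (after the try/except). Output: XUQV

Answer: XUQV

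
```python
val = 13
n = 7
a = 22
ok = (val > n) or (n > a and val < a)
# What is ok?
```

Trace:
`val = 13` → val = 13
`n = 7` → n = 7
`a = 22` → a = 22
`ok = (val > n) or (n > a and val < a)` → ok = True
So ok = True

Answer: True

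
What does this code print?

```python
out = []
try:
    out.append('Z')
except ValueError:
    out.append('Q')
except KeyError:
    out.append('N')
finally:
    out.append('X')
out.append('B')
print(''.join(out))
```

Execution trace: 'Z' (try body, no exception) → 'X' (finally) → 'B' (after the try/except). Output: ZXB

Answer: ZXB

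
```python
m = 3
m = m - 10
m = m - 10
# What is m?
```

Trace:
`m = 3` → m = 3
`m = m - 10` → m = -7
`m = m - 10` → m = -17
So m = -17

Answer: -17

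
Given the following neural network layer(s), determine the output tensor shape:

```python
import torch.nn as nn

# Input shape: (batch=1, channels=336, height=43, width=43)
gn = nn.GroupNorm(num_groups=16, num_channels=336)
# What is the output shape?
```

Input: (1, 336, 43, 43) -> Output: (1, 336, 43, 43)

Answer: (1, 336, 43, 43)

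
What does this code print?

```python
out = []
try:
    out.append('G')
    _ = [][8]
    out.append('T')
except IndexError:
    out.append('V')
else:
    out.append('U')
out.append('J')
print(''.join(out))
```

Execution trace: 'G' (try body) → 'V' (except IndexError) → 'J' (after the try/except). Output: GVJ

Answer: GVJ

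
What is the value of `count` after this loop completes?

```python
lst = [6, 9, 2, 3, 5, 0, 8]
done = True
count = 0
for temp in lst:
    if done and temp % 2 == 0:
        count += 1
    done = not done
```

Count even values at even positions
`count` takes the values: 0 → 1 → 2 → 3

Answer: 3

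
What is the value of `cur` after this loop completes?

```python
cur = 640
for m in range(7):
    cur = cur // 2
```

Halve 7 times: 640 // 2^7 = 5
`cur` takes the values: 640 → 320 → 160 → 80 → 40 → 20 → 10 → 5

Answer: 5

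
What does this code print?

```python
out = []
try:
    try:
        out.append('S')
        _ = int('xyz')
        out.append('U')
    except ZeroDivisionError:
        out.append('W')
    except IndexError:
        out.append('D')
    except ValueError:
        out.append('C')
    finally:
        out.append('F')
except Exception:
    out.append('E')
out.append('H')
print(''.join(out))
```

Execution trace: 'S' (inner try body) → 'C' (inner except ValueError) → 'F' (inner finally) → 'H' (after the try/except). Output: SCFH

Answer: SCFH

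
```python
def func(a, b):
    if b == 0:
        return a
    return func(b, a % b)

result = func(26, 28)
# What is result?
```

func(26, 28) -> func(28, 26) -> func(26, 2) -> func(2, 0) -> 2

Answer: 2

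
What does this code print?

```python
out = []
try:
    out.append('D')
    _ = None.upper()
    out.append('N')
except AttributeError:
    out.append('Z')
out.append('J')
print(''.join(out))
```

Execution trace: 'D' (try body) → 'Z' (except AttributeError) → 'J' (after the try/except). Output: DZJ

Answer: DZJ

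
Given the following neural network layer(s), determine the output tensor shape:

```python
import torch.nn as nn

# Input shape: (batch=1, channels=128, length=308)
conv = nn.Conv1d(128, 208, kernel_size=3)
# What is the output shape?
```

Input: (1, 128, 308) -> Output: (1, 208, 306)

Answer: (1, 208, 306)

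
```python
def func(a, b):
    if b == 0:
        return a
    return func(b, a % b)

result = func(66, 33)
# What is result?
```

func(66, 33) -> func(33, 0) -> 33

Answer: 33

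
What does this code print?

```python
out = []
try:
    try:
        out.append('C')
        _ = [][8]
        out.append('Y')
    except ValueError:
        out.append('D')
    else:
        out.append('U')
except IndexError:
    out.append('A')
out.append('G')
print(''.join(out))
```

Execution trace: 'C' (try body) → 'A' (outer except IndexError) → 'G' (after the try/except). Output: CAG

Answer: CAG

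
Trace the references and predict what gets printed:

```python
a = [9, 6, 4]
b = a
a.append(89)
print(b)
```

Key concept: basic list aliasing.
Step by step:
`a = [9, 6, 4]` → a = [9, 6, 4]
`b = a` → b = [9, 6, 4] (same object as a)
`a.append(89)` → a = [9, 6, 4, 89] (same object as b); b = [9, 6, 4, 89] (same object as a)
`print(b)` → prints [9, 6, 4, 89]

Answer: [9, 6, 4, 89]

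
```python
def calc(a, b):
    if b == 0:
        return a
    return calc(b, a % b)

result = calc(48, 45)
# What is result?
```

calc(48, 45) -> calc(45, 3) -> calc(3, 0) -> 3

Answer: 3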